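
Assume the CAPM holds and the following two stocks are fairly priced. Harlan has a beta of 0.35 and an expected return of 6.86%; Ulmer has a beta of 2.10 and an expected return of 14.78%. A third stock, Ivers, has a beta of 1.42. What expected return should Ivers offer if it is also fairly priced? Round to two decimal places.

MRP (SML slope) = (14.78% − 6.86%) / (2.10 − 0.35) = 7.92% / 1.75 = 4.5257%
R_f (intercept) = 6.86% − 0.35 × 4.5257% = 5.2760%
E(R_Ivers) = R_f + β × MRP = 5.2760% + 1.42 × 4.5257% = 11.70%

11.70%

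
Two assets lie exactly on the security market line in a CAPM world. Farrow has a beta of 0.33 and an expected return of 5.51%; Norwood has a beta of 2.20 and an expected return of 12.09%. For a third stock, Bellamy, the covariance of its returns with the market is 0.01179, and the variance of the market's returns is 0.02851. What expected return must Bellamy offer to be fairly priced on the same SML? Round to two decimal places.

5.80%

MRP = (12.09% − 5.51%) / (2.20 − 0.33) = 3.5187%
R_f = 5.51% − 0.33 × 3.5187% = 4.3488%
β_Bellamy = Cov / Var(R_m) = 0.01179 / 0.02851 = 0.4135
E(R_Bellamy) = R_f + β × MRP = 4.3488% + 0.4135 × 3.5187% = 5.80%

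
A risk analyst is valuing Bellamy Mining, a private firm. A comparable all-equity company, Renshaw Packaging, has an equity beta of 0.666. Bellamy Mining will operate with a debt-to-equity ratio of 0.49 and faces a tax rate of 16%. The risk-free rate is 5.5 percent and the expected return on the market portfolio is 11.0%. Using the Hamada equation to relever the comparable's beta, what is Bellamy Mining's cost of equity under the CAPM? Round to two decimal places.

10.67%

β_L = β_U × [1 + (1 − t)(D/E)] = 0.666 × [1 + (1 − 0.16) × 0.49]
    = 0.666 × [1 + 0.84 × 0.49] = 0.666 × 1.4116 = 0.9401
MRP = 11.0% − 5.5% = 5.50%
E(R) = R_f + β_L × MRP = 5.5% + 0.9401 × 5.5% = 10.67%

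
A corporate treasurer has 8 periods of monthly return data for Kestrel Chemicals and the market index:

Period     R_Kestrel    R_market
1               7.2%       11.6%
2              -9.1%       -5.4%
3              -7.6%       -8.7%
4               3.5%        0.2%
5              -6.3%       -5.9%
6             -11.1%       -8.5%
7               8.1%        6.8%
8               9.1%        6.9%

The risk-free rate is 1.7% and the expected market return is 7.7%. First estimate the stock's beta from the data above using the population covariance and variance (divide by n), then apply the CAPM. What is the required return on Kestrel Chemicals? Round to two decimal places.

Mean R_i = (7.2 − 9.1 − 7.6 + 3.5 − 6.3 − 11.1 + 8.1 + 9.1) / 8 = -0.7750%
Mean R_m = (11.6 − 5.4 − 8.7 + 0.2 − 5.9 − 8.5 + 6.8 + 6.9) / 8 = -0.3750%
Σ(R_i − R̄_i)(R_m − R̄_m) = 446.5450  ⇒  Cov = 446.5450 / 8 = 55.8181
Σ(R_m − R̄_m)² = 439.2350  ⇒  Var(R_m) = 439.2350 / 8 = 54.9044
β = Cov / Var(R_m) = 55.8181 / 54.9044 = 1.0166
MRP = 7.7% − 1.7% = 6.00%
E(R) = R_f + β × MRP = 1.7% + 1.0166 × 6.0% = 7.80%

7.80%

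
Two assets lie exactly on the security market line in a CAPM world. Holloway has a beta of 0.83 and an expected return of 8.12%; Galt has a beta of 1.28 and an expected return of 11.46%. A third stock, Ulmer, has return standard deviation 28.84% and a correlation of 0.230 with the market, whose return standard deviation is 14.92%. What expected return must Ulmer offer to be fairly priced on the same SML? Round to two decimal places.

5.26%

MRP = (11.46% − 8.12%) / (1.28 − 0.83) = 7.4222%
R_f = 8.12% − 0.83 × 7.4222% = 1.9596%
β_Ulmer = ρ·σ_i/σ_m = 0.230 × 28.84 / 14.92 = 0.4446
E(R_Ulmer) = R_f + β × MRP = 1.9596% + 0.4446 × 7.4222% = 5.26%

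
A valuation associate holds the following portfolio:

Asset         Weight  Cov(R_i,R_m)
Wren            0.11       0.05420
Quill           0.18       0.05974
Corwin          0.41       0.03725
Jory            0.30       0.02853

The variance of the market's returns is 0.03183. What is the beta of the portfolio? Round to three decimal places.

1.274

β_Wren = 0.05420 / 0.03183 = 1.7028
β_Quill = 0.05974 / 0.03183 = 1.8768
β_Corwin = 0.03725 / 0.03183 = 1.1703
β_Jory = 0.02853 / 0.03183 = 0.8963
β_P = Σ w_i β_i = 0.11×1.7028 + 0.18×1.8768 + 0.41×1.1703 + 0.30×0.8963 = 1.2738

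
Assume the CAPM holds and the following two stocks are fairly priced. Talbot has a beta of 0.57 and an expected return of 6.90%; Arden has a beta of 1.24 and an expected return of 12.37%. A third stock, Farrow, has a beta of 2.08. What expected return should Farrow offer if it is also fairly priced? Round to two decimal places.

19.23%

MRP (SML slope) = (12.37% − 6.90%) / (1.24 − 0.57) = 5.47% / 0.67 = 8.1642%
R_f (intercept) = 6.90% − 0.57 × 8.1642% = 2.2464%
E(R_Farrow) = R_f + β × MRP = 2.2464% + 2.08 × 8.1642% = 19.23%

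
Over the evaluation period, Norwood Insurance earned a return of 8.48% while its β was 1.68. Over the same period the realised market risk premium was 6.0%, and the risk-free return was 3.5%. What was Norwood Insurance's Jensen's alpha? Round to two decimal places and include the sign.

CAPM benchmark = R_f + β(R_m − R_f) = 3.5% + 1.68 × 6.0% = 13.5800%
α = actual − benchmark = 8.48% − 13.5800% = -5.10%

-5.10%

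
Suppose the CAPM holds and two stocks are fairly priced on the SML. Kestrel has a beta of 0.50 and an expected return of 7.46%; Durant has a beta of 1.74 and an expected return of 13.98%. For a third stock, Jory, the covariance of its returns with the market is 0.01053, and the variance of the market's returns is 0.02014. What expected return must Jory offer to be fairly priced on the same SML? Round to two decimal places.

7.58%

MRP = (13.98% − 7.46%) / (1.74 − 0.50) = 5.2581%
R_f = 7.46% − 0.50 × 5.2581% = 4.8310%
β_Jory = Cov / Var(R_m) = 0.01053 / 0.02014 = 0.5228
E(R_Jory) = R_f + β × MRP = 4.8310% + 0.5228 × 5.2581% = 7.58%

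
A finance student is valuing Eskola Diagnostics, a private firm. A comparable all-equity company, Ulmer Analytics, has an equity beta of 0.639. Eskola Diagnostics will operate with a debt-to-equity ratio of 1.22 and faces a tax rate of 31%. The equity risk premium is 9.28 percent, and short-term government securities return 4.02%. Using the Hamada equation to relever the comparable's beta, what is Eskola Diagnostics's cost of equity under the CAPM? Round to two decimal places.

14.94%

β_L = β_U × [1 + (1 − t)(D/E)] = 0.639 × [1 + (1 − 0.31) × 1.22]
    = 0.639 × [1 + 0.69 × 1.22] = 0.639 × 1.8418 = 1.1769
E(R) = R_f + β_L × MRP = 4.02% + 1.1769 × 9.28% = 14.94%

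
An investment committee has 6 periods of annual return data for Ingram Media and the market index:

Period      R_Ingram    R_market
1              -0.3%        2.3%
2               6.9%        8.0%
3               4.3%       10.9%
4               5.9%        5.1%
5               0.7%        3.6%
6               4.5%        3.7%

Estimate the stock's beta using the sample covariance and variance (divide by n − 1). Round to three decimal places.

Mean R_i = (-0.3 + 6.9 + 4.3 + 5.9 + 0.7 + 4.5) / 6 = 3.6667%
Mean R_m = (2.3 + 8.0 + 10.9 + 5.1 + 3.6 + 3.7) / 6 = 5.6000%
Σ(R_i − R̄_i)(R_m − R̄_m) = 27.4400  ⇒  Cov = 27.4400 / 5 = 5.4880
Σ(R_m − R̄_m)² = 52.6000  ⇒  Var(R_m) = 52.6000 / 5 = 10.5200
β = Cov / Var(R_m) = 5.4880 / 10.5200 = 0.5217

0.522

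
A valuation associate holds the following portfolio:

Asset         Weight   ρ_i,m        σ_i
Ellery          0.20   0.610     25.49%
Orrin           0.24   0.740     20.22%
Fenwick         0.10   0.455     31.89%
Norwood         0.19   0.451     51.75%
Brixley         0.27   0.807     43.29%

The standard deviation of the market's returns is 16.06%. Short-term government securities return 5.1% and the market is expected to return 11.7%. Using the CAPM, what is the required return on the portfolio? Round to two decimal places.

14.15%

β_Ellery = 0.610 × 25.49% / 16.06% = 0.9682
β_Orrin = 0.740 × 20.22% / 16.06% = 0.9317
β_Fenwick = 0.455 × 31.89% / 16.06% = 0.9035
β_Norwood = 0.451 × 51.75% / 16.06% = 1.4533
β_Brixley = 0.807 × 43.29% / 16.06% = 2.1753
β_P = Σ w_i β_i = 0.20×0.9682 + 0.24×0.9317 + 0.10×0.9035 + 0.19×1.4533 + 0.27×2.1753 = 1.3711
MRP = 11.7% − 5.1% = 6.60%
E(R_P) = R_f + β_P × MRP = 5.1% + 1.3711 × 6.6% = 14.15%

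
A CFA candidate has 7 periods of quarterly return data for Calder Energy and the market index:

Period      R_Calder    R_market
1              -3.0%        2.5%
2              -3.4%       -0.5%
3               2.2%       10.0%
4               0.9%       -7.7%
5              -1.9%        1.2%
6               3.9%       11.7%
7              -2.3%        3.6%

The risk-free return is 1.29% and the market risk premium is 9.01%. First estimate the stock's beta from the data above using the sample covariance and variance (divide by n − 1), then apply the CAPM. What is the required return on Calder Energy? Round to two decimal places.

3.23%

Mean R_i = (-3.0 − 3.4 + 2.2 + 0.9 − 1.9 + 3.9 − 2.3) / 7 = -0.5143%
Mean R_m = (2.5 − 0.5 + 10.0 − 7.7 + 1.2 + 11.7 + 3.6) / 7 = 2.9714%
Σ(R_i − R̄_i)(R_m − R̄_m) = 55.0371  ⇒  Cov = 55.0371 / 6 = 9.1729
Σ(R_m − R̄_m)² = 255.2743  ⇒  Var(R_m) = 255.2743 / 6 = 42.5457
β = Cov / Var(R_m) = 9.1729 / 42.5457 = 0.2156
E(R) = R_f + β × MRP = 1.29% + 0.2156 × 9.01% = 3.23%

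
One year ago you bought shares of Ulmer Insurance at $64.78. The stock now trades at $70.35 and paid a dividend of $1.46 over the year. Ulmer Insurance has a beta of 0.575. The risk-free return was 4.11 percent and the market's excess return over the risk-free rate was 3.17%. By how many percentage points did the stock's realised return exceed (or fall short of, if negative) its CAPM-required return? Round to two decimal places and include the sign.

Realised HPR = (P1 + D1 − P0) / P0 = (70.35 + 1.46 − 64.78) / 64.78 = 7.03 / 64.78 = 10.8521%
CAPM required = R_f + β·MRP = 4.11% + 0.575 × 3.17% = 5.93275%
α = realised − required = 10.8521% − 5.93275% = +4.92%

+4.92%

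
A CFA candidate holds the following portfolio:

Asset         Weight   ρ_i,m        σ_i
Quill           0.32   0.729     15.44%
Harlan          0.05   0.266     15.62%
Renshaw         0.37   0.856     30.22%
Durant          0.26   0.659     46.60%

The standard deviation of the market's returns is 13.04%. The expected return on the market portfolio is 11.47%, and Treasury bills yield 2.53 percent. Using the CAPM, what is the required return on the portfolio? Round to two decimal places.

17.18%

β_Quill = 0.729 × 15.44% / 13.04% = 0.8632
β_Harlan = 0.266 × 15.62% / 13.04% = 0.3186
β_Renshaw = 0.856 × 30.22% / 13.04% = 1.9838
β_Durant = 0.659 × 46.60% / 13.04% = 2.3550
β_P = Σ w_i β_i = 0.32×0.8632 + 0.05×0.3186 + 0.37×1.9838 + 0.26×2.3550 = 1.6385
MRP = 11.47% − 2.53% = 8.94%
E(R_P) = R_f + β_P × MRP = 2.53% + 1.6385 × 8.94% = 17.18%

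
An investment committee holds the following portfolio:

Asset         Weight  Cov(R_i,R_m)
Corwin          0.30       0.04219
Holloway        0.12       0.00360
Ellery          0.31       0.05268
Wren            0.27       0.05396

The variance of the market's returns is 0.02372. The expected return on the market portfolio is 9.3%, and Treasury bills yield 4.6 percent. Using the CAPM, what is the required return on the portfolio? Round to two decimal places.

β_Corwin = 0.04219 / 0.02372 = 1.7787
β_Holloway = 0.00360 / 0.02372 = 0.1518
β_Ellery = 0.05268 / 0.02372 = 2.2209
β_Wren = 0.05396 / 0.02372 = 2.2749
β_P = Σ w_i β_i = 0.30×1.7787 + 0.12×0.1518 + 0.31×2.2209 + 0.27×2.2749 = 1.8545
MRP = 9.3% − 4.6% = 4.70%
E(R_P) = R_f + β_P × MRP = 4.6% + 1.8545 × 4.7% = 13.32%

13.32%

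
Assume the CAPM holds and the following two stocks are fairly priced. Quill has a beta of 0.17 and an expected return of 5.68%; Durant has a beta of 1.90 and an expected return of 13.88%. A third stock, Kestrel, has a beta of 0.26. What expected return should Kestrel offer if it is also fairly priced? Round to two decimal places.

6.11%

MRP (SML slope) = (13.88% − 5.68%) / (1.90 − 0.17) = 8.20% / 1.73 = 4.7399%
R_f (intercept) = 5.68% − 0.17 × 4.7399% = 4.8742%
E(R_Kestrel) = R_f + β × MRP = 4.8742% + 0.26 × 4.7399% = 6.11%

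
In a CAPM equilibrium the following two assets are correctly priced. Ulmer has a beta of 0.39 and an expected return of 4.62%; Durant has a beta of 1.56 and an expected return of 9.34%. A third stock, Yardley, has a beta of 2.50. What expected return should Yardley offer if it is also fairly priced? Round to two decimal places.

MRP (SML slope) = (9.34% − 4.62%) / (1.56 − 0.39) = 4.72% / 1.17 = 4.0342%
R_f (intercept) = 4.62% − 0.39 × 4.0342% = 3.0467%
E(R_Yardley) = R_f + β × MRP = 3.0467% + 2.50 × 4.0342% = 13.13%

13.13%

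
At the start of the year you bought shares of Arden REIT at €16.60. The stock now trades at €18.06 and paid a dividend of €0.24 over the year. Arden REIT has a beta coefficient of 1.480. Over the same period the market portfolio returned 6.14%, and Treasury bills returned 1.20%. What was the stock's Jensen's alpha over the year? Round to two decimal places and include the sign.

Realised HPR = (P1 + D1 − P0) / P0 = (18.06 + 0.24 − 16.60) / 16.60 = 1.70 / 16.60 = 10.2410%
MRP = 6.14% − 1.20% = 4.94%
CAPM required = R_f + β·MRP = 1.20% + 1.480 × 4.94% = 8.51120%
α = realised − required = 10.2410% − 8.51120% = +1.73%

+1.73%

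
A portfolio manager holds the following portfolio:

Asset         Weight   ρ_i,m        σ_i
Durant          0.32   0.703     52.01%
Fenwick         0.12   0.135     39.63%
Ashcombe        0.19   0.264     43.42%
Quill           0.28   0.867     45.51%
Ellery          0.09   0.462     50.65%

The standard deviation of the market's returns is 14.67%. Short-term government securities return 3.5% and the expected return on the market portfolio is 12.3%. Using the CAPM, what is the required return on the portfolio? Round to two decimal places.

20.10%

β_Durant = 0.703 × 52.01% / 14.67% = 2.4924
β_Fenwick = 0.135 × 39.63% / 14.67% = 0.3647
β_Ashcombe = 0.264 × 43.42% / 14.67% = 0.7814
β_Quill = 0.867 × 45.51% / 14.67% = 2.6897
β_Ellery = 0.462 × 50.65% / 14.67% = 1.5951
β_P = Σ w_i β_i = 0.32×2.4924 + 0.12×0.3647 + 0.19×0.7814 + 0.28×2.6897 + 0.09×1.5951 = 1.8865
MRP = 12.3% − 3.5% = 8.80%
E(R_P) = R_f + β_P × MRP = 3.5% + 1.8865 × 8.8% = 20.10%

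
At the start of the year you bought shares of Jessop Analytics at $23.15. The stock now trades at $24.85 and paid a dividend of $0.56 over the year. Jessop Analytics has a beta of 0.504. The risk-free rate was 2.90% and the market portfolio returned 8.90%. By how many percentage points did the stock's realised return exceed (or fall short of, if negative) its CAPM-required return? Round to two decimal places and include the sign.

+3.84%

Realised HPR = (P1 + D1 − P0) / P0 = (24.85 + 0.56 − 23.15) / 23.15 = 2.26 / 23.15 = 9.7624%
MRP = 8.90% − 2.90% = 6.00%
CAPM required = R_f + β·MRP = 2.90% + 0.504 × 6.00% = 5.92400%
α = realised − required = 9.7624% − 5.92400% = +3.84%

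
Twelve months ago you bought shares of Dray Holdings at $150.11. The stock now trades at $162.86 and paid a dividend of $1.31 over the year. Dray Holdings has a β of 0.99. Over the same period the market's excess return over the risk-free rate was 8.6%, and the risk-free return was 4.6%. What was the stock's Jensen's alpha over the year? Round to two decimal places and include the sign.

Realised HPR = (P1 + D1 − P0) / P0 = (162.86 + 1.31 − 150.11) / 150.11 = 14.06 / 150.11 = 9.3665%
CAPM required = R_f + β·MRP = 4.6% + 0.99 × 8.6% = 13.1140%
α = realised − required = 9.3665% − 13.1140% = -3.75%

-3.75%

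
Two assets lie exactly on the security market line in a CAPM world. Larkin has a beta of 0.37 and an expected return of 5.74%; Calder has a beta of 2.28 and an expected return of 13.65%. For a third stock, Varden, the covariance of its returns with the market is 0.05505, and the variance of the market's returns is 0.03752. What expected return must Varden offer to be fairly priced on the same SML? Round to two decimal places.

MRP = (13.65% − 5.74%) / (2.28 − 0.37) = 4.1414%
R_f = 5.74% − 0.37 × 4.1414% = 4.2077%
β_Varden = Cov / Var(R_m) = 0.05505 / 0.03752 = 1.4672
E(R_Varden) = R_f + β × MRP = 4.2077% + 1.4672 × 4.1414% = 10.28%

10.28%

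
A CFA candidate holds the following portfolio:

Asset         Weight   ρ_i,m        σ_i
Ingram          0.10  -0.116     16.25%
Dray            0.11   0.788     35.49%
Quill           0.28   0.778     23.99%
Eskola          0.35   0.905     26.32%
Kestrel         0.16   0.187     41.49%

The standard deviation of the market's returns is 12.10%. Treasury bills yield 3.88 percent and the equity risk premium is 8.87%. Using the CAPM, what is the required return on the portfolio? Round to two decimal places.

β_Ingram = -0.116 × 16.25% / 12.10% = -0.1558
β_Dray = 0.788 × 35.49% / 12.10% = 2.3112
β_Quill = 0.778 × 23.99% / 12.10% = 1.5425
β_Eskola = 0.905 × 26.32% / 12.10% = 1.9686
β_Kestrel = 0.187 × 41.49% / 12.10% = 0.6412
β_P = Σ w_i β_i = 0.10×-0.1558 + 0.11×2.3112 + 0.28×1.5425 + 0.35×1.9686 + 0.16×0.6412 = 1.4622
E(R_P) = R_f + β_P × MRP = 3.88% + 1.4622 × 8.87% = 16.85%

16.85%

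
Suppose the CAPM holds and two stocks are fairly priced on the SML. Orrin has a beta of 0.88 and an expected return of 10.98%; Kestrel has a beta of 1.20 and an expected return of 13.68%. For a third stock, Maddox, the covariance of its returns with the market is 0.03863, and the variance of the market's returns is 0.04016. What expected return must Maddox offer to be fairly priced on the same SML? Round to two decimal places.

MRP = (13.68% − 10.98%) / (1.20 − 0.88) = 8.4375%
R_f = 10.98% − 0.88 × 8.4375% = 3.5550%
β_Maddox = Cov / Var(R_m) = 0.03863 / 0.04016 = 0.9619
E(R_Maddox) = R_f + β × MRP = 3.5550% + 0.9619 × 8.4375% = 11.67%

11.67%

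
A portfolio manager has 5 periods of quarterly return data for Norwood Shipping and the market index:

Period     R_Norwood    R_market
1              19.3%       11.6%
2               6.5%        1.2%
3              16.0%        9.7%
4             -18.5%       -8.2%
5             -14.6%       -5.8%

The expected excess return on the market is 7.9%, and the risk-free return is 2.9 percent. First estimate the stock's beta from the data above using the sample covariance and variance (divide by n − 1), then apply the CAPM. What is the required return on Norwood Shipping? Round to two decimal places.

Mean R_i = (19.3 + 6.5 + 16.0 − 18.5 − 14.6) / 5 = 1.7400%
Mean R_m = (11.6 + 1.2 + 9.7 − 8.2 − 5.8) / 5 = 1.7000%
Σ(R_i − R̄_i)(R_m − R̄_m) = 608.4700  ⇒  Cov = 608.4700 / 4 = 152.1175
Σ(R_m − R̄_m)² = 316.5200  ⇒  Var(R_m) = 316.5200 / 4 = 79.1300
β = Cov / Var(R_m) = 152.1175 / 79.1300 = 1.9224
E(R) = R_f + β × MRP = 2.9% + 1.9224 × 7.9% = 18.09%

18.09%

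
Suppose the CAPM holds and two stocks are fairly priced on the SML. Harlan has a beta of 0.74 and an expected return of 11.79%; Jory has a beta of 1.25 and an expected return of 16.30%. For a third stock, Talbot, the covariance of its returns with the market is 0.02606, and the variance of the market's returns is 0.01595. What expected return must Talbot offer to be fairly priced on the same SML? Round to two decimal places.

19.69%

MRP = (16.30% − 11.79%) / (1.25 − 0.74) = 8.8431%
R_f = 11.79% − 0.74 × 8.8431% = 5.2461%
β_Talbot = Cov / Var(R_m) = 0.02606 / 0.01595 = 1.6339
E(R_Talbot) = R_f + β × MRP = 5.2461% + 1.6339 × 8.8431% = 19.69%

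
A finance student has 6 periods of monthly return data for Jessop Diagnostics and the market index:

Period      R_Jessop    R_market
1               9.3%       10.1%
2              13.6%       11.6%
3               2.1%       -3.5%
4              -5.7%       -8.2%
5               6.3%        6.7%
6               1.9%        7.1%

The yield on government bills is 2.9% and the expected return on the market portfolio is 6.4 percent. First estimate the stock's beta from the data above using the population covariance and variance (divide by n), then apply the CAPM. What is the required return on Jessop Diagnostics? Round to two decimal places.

5.52%

Mean R_i = (9.3 + 13.6 + 2.1 − 5.7 + 6.3 + 1.9) / 6 = 4.5833%
Mean R_m = (10.1 + 11.6 − 3.5 − 8.2 + 6.7 + 7.1) / 6 = 3.9667%
Σ(R_i − R̄_i)(R_m − R̄_m) = 237.6967  ⇒  Cov = 237.6967 / 6 = 39.6161
Σ(R_m − R̄_m)² = 316.9533  ⇒  Var(R_m) = 316.9533 / 6 = 52.8256
β = Cov / Var(R_m) = 39.6161 / 52.8256 = 0.7499
MRP = 6.4% − 2.9% = 3.50%
E(R) = R_f + β × MRP = 2.9% + 0.7499 × 3.5% = 5.52%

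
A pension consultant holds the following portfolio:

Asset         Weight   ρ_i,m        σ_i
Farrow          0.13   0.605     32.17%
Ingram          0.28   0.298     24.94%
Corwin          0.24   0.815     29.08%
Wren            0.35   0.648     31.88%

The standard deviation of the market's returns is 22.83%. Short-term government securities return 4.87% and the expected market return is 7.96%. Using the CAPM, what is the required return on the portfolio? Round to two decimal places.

7.24%

β_Farrow = 0.605 × 32.17% / 22.83% = 0.8525
β_Ingram = 0.298 × 24.94% / 22.83% = 0.3255
β_Corwin = 0.815 × 29.08% / 22.83% = 1.0381
β_Wren = 0.648 × 31.88% / 22.83% = 0.9049
β_P = Σ w_i β_i = 0.13×0.8525 + 0.28×0.3255 + 0.24×1.0381 + 0.35×0.9049 = 0.7678
MRP = 7.96% − 4.87% = 3.09%
E(R_P) = R_f + β_P × MRP = 4.87% + 0.7678 × 3.09% = 7.24%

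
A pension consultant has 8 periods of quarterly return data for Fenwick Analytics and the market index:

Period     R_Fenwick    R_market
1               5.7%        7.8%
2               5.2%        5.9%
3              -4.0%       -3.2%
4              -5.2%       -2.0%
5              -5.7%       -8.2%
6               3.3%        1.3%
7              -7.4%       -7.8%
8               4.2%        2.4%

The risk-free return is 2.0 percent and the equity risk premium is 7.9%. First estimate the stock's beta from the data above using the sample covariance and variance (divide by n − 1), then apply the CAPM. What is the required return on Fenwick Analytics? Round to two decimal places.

8.98%

Mean R_i = (5.7 + 5.2 − 4.0 − 5.2 − 5.7 + 3.3 − 7.4 + 4.2) / 8 = -0.4875%
Mean R_m = (7.8 + 5.9 − 3.2 − 2.0 − 8.2 + 1.3 − 7.8 + 2.4) / 8 = -0.4750%
Σ(R_i − R̄_i)(R_m − R̄_m) = 215.3175  ⇒  Cov = 215.3175 / 7 = 30.7596
Σ(R_m − R̄_m)² = 243.6150  ⇒  Var(R_m) = 243.6150 / 7 = 34.8021
β = Cov / Var(R_m) = 30.7596 / 34.8021 = 0.8838
E(R) = R_f + β × MRP = 2.0% + 0.8838 × 7.9% = 8.98%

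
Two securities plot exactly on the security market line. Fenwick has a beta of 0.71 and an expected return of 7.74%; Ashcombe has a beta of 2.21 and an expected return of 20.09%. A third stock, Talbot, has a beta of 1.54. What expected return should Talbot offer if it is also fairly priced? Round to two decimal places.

14.57%

MRP (SML slope) = (20.09% − 7.74%) / (2.21 − 0.71) = 12.35% / 1.50 = 8.2333%
R_f (intercept) = 7.74% − 0.71 × 8.2333% = 1.8944%
E(R_Talbot) = R_f + β × MRP = 1.8944% + 1.54 × 8.2333% = 14.57%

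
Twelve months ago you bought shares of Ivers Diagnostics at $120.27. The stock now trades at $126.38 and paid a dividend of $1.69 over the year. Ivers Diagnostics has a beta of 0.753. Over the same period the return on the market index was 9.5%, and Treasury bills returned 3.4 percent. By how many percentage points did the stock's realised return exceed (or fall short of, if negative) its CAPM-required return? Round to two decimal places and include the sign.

Realised HPR = (P1 + D1 − P0) / P0 = (126.38 + 1.69 − 120.27) / 120.27 = 7.80 / 120.27 = 6.4854%
MRP = 9.5% − 3.4% = 6.10%
CAPM required = R_f + β·MRP = 3.4% + 0.753 × 6.1% = 7.9933%
α = realised − required = 6.4854% − 7.9933% = -1.51%

-1.51%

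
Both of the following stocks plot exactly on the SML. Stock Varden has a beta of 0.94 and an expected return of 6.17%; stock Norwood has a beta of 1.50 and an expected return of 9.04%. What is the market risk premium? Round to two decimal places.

Both satisfy E(R) = R_f + β·MRP, so the slope of the SML is
MRP = (9.04% − 6.17%) / (1.50 − 0.94) = 2.87% / 0.56 = 5.1250%

5.13%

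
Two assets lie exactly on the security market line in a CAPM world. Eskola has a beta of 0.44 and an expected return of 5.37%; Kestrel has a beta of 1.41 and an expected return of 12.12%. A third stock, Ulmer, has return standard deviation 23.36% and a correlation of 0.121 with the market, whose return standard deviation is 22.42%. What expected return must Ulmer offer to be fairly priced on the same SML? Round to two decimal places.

MRP = (12.12% − 5.37%) / (1.41 − 0.44) = 6.9588%
R_f = 5.37% − 0.44 × 6.9588% = 2.3081%
β_Ulmer = ρ·σ_i/σ_m = 0.121 × 23.36 / 22.42 = 0.1261
E(R_Ulmer) = R_f + β × MRP = 2.3081% + 0.1261 × 6.9588% = 3.19%

3.19%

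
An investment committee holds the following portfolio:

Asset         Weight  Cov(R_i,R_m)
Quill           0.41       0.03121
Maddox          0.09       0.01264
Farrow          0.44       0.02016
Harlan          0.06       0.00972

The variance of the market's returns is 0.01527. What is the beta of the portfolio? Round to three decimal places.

1.532

β_Quill = 0.03121 / 0.01527 = 2.0439
β_Maddox = 0.01264 / 0.01527 = 0.8278
β_Farrow = 0.02016 / 0.01527 = 1.3202
β_Harlan = 0.00972 / 0.01527 = 0.6365
β_P = Σ w_i β_i = 0.41×2.0439 + 0.09×0.8278 + 0.44×1.3202 + 0.06×0.6365 = 1.5316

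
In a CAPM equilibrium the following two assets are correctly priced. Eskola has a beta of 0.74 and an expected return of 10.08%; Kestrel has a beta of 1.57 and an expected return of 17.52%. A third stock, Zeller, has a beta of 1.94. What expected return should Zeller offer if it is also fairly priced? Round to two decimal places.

MRP (SML slope) = (17.52% − 10.08%) / (1.57 − 0.74) = 7.44% / 0.83 = 8.9639%
R_f (intercept) = 10.08% − 0.74 × 8.9639% = 3.4467%
E(R_Zeller) = R_f + β × MRP = 3.4467% + 1.94 × 8.9639% = 20.84%

20.84%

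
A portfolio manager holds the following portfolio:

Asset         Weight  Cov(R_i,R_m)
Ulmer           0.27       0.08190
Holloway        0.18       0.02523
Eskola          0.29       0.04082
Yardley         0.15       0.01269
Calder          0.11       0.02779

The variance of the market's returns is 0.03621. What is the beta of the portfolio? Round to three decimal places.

β_Ulmer = 0.08190 / 0.03621 = 2.2618
β_Holloway = 0.02523 / 0.03621 = 0.6968
β_Eskola = 0.04082 / 0.03621 = 1.1273
β_Yardley = 0.01269 / 0.03621 = 0.3505
β_Calder = 0.02779 / 0.03621 = 0.7675
β_P = Σ w_i β_i = 0.27×2.2618 + 0.18×0.6968 + 0.29×1.1273 + 0.15×0.3505 + 0.11×0.7675 = 1.2000

1.200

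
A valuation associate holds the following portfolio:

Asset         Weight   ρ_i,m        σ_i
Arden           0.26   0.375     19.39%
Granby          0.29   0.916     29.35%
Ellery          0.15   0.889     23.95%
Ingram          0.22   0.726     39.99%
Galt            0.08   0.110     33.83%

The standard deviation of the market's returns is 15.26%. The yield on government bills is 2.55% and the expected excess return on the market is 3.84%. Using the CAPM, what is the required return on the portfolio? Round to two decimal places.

7.47%

β_Arden = 0.375 × 19.39% / 15.26% = 0.4765
β_Granby = 0.916 × 29.35% / 15.26% = 1.7618
β_Ellery = 0.889 × 23.95% / 15.26% = 1.3953
β_Ingram = 0.726 × 39.99% / 15.26% = 1.9025
β_Galt = 0.110 × 33.83% / 15.26% = 0.2439
β_P = Σ w_i β_i = 0.26×0.4765 + 0.29×1.7618 + 0.15×1.3953 + 0.22×1.9025 + 0.08×0.2439 = 1.2822
E(R_P) = R_f + β_P × MRP = 2.55% + 1.2822 × 3.84% = 7.47%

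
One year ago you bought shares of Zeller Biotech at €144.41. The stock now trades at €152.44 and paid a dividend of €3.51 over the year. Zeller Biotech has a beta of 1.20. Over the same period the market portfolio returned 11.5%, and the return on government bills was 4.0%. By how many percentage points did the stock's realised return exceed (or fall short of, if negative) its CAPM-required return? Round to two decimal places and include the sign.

Realised HPR = (P1 + D1 − P0) / P0 = (152.44 + 3.51 − 144.41) / 144.41 = 11.54 / 144.41 = 7.9911%
MRP = 11.5% − 4.0% = 7.50%
CAPM required = R_f + β·MRP = 4.0% + 1.20 × 7.5% = 13.0000%
α = realised − required = 7.9911% − 13.0000% = -5.01%

-5.01%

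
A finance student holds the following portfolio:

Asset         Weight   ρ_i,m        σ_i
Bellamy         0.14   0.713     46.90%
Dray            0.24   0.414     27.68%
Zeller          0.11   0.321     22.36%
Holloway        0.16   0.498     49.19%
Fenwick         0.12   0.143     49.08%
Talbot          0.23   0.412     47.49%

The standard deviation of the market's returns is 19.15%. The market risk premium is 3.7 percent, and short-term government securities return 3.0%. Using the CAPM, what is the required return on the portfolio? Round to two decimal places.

6.38%

β_Bellamy = 0.713 × 46.90% / 19.15% = 1.7462
β_Dray = 0.414 × 27.68% / 19.15% = 0.5984
β_Zeller = 0.321 × 22.36% / 19.15% = 0.3748
β_Holloway = 0.498 × 49.19% / 19.15% = 1.2792
β_Fenwick = 0.143 × 49.08% / 19.15% = 0.3665
β_Talbot = 0.412 × 47.49% / 19.15% = 1.0217
β_P = Σ w_i β_i = 0.14×1.7462 + 0.24×0.5984 + 0.11×0.3748 + 0.16×1.2792 + 0.12×0.3665 + 0.23×1.0217 = 0.9130
E(R_P) = R_f + β_P × MRP = 3.0% + 0.9130 × 3.7% = 6.38%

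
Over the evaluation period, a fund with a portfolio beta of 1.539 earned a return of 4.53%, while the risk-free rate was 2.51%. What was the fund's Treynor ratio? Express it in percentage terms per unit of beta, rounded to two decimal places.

Treynor = (R_P − R_f) / β_P = (4.53% − 2.51%) / 1.5390 = 2.02% / 1.5390 = 1.31%

1.31%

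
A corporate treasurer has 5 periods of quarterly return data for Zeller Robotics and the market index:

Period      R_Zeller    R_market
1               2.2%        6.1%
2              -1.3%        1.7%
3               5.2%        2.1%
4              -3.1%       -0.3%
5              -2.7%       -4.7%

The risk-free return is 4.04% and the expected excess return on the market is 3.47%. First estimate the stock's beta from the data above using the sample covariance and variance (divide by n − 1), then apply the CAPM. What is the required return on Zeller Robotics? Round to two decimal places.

Mean R_i = (2.2 − 1.3 + 5.2 − 3.1 − 2.7) / 5 = 0.0600%
Mean R_m = (6.1 + 1.7 + 2.1 − 0.3 − 4.7) / 5 = 0.9800%
Σ(R_i − R̄_i)(R_m − R̄_m) = 35.4560  ⇒  Cov = 35.4560 / 4 = 8.8640
Σ(R_m − R̄_m)² = 61.8880  ⇒  Var(R_m) = 61.8880 / 4 = 15.4720
β = Cov / Var(R_m) = 8.8640 / 15.4720 = 0.5729
E(R) = R_f + β × MRP = 4.04% + 0.5729 × 3.47% = 6.03%

6.03%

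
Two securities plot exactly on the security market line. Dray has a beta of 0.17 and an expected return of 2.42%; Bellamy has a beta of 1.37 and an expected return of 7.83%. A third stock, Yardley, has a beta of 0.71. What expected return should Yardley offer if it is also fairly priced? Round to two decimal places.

MRP (SML slope) = (7.83% − 2.42%) / (1.37 − 0.17) = 5.41% / 1.20 = 4.5083%
R_f (intercept) = 2.42% − 0.17 × 4.5083% = 1.6536%
E(R_Yardley) = R_f + β × MRP = 1.6536% + 0.71 × 4.5083% = 4.85%

4.85%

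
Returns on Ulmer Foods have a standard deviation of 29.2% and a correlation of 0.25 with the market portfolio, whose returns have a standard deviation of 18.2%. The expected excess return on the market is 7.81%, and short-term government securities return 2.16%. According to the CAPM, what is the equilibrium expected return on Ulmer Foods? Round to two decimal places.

β = ρ × σ_i / σ_m = 0.25 × 29.2% / 18.2% = 0.4011
E(R) = 2.16% + 0.4011 × 7.81% = 5.29%

5.29%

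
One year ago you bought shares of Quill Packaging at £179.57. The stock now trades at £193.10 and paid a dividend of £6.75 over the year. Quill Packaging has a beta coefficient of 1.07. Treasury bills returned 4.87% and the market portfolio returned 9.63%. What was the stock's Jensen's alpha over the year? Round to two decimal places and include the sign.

+1.33%

Realised HPR = (P1 + D1 − P0) / P0 = (193.10 + 6.75 − 179.57) / 179.57 = 20.28 / 179.57 = 11.2936%
MRP = 9.63% − 4.87% = 4.76%
CAPM required = R_f + β·MRP = 4.87% + 1.07 × 4.76% = 9.9632%
α = realised − required = 11.2936% − 9.9632% = +1.33%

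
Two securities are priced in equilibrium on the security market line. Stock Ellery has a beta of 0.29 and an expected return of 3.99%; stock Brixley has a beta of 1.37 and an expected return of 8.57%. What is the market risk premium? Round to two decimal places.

4.24%

Both satisfy E(R) = R_f + β·MRP, so the slope of the SML is
MRP = (8.57% − 3.99%) / (1.37 − 0.29) = 4.58% / 1.08 = 4.2407%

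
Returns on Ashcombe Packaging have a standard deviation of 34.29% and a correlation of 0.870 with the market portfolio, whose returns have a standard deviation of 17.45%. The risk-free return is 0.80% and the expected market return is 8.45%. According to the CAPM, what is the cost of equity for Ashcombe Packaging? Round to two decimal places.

β = ρ × σ_i / σ_m = 0.870 × 34.29% / 17.45% = 1.7096
MRP = 8.45% − 0.80% = 7.65%
E(R) = 0.80% + 1.7096 × 7.65% = 13.88%

13.88%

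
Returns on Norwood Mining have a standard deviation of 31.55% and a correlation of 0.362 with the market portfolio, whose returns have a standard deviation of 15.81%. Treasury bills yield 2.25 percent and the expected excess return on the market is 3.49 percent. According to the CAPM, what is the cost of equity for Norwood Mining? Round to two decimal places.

4.77%

β = ρ × σ_i / σ_m = 0.362 × 31.55% / 15.81% = 0.7224
E(R) = 2.25% + 0.7224 × 3.49% = 4.77%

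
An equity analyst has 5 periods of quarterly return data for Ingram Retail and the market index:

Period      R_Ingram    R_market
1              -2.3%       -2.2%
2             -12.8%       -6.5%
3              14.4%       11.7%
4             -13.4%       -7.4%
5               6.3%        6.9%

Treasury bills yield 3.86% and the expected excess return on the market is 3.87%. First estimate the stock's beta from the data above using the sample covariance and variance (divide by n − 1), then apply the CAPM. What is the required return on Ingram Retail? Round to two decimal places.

Mean R_i = (-2.3 − 12.8 + 14.4 − 13.4 + 6.3) / 5 = -1.5600%
Mean R_m = (-2.2 − 6.5 + 11.7 − 7.4 + 6.9) / 5 = 0.5000%
Σ(R_i − R̄_i)(R_m − R̄_m) = 403.2700  ⇒  Cov = 403.2700 / 4 = 100.8175
Σ(R_m − R̄_m)² = 285.1000  ⇒  Var(R_m) = 285.1000 / 4 = 71.2750
β = Cov / Var(R_m) = 100.8175 / 71.2750 = 1.4145
E(R) = R_f + β × MRP = 3.86% + 1.4145 × 3.87% = 9.33%

9.33%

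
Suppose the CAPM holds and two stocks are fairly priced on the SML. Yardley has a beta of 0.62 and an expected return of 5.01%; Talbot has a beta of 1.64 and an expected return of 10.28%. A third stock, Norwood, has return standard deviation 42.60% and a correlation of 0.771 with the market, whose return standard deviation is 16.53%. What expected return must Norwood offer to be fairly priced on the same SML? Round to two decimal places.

MRP = (10.28% − 5.01%) / (1.64 − 0.62) = 5.1667%
R_f = 5.01% − 0.62 × 5.1667% = 1.8066%
β_Norwood = ρ·σ_i/σ_m = 0.771 × 42.60 / 16.53 = 1.9870
E(R_Norwood) = R_f + β × MRP = 1.8066% + 1.9870 × 5.1667% = 12.07%

12.07%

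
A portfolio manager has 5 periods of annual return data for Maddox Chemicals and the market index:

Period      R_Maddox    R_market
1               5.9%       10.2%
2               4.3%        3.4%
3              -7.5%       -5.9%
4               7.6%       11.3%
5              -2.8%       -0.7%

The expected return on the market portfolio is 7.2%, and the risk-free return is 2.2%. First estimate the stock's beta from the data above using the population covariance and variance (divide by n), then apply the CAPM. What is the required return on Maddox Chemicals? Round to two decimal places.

6.44%

Mean R_i = (5.9 + 4.3 − 7.5 + 7.6 − 2.8) / 5 = 1.5000%
Mean R_m = (10.2 + 3.4 − 5.9 + 11.3 − 0.7) / 5 = 3.6600%
Σ(R_i − R̄_i)(R_m − R̄_m) = 179.4400  ⇒  Cov = 179.4400 / 5 = 35.8880
Σ(R_m − R̄_m)² = 211.6120  ⇒  Var(R_m) = 211.6120 / 5 = 42.3224
β = Cov / Var(R_m) = 35.8880 / 42.3224 = 0.8480
MRP = 7.2% − 2.2% = 5.00%
E(R) = R_f + β × MRP = 2.2% + 0.8480 × 5.0% = 6.44%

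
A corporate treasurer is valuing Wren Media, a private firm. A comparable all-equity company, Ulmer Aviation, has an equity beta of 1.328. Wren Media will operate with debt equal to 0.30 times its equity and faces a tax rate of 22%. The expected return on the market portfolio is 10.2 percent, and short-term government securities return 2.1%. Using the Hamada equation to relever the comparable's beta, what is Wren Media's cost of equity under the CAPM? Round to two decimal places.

15.37%

β_L = β_U × [1 + (1 − t)(D/E)] = 1.328 × [1 + (1 − 0.22) × 0.30]
    = 1.328 × [1 + 0.78 × 0.30] = 1.328 × 1.2340 = 1.6388
MRP = 10.2% − 2.1% = 8.10%
E(R) = R_f + β_L × MRP = 2.1% + 1.6388 × 8.1% = 15.37%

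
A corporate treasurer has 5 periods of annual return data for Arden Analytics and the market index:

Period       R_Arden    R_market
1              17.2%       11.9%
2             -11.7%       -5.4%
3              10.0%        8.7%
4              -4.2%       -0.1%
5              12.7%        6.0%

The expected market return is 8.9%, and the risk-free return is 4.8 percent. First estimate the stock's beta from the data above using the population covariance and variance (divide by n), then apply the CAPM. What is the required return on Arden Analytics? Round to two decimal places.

11.80%

Mean R_i = (17.2 − 11.7 + 10.0 − 4.2 + 12.7) / 5 = 4.8000%
Mean R_m = (11.9 − 5.4 + 8.7 − 0.1 + 6.0) / 5 = 4.2200%
Σ(R_i − R̄_i)(R_m − R̄_m) = 330.2000  ⇒  Cov = 330.2000 / 5 = 66.0400
Σ(R_m − R̄_m)² = 193.4280  ⇒  Var(R_m) = 193.4280 / 5 = 38.6856
β = Cov / Var(R_m) = 66.0400 / 38.6856 = 1.7071
MRP = 8.9% − 4.8% = 4.10%
E(R) = R_f + β × MRP = 4.8% + 1.7071 × 4.1% = 11.80%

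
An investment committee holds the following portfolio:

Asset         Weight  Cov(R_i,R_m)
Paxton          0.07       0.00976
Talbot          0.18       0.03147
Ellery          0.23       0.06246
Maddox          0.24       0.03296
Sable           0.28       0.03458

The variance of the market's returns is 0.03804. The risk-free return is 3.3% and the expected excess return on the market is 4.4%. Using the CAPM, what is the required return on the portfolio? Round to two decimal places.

β_Paxton = 0.00976 / 0.03804 = 0.2566
β_Talbot = 0.03147 / 0.03804 = 0.8273
β_Ellery = 0.06246 / 0.03804 = 1.6420
β_Maddox = 0.03296 / 0.03804 = 0.8665
β_Sable = 0.03458 / 0.03804 = 0.9090
β_P = Σ w_i β_i = 0.07×0.2566 + 0.18×0.8273 + 0.23×1.6420 + 0.24×0.8665 + 0.28×0.9090 = 1.0070
E(R_P) = R_f + β_P × MRP = 3.3% + 1.0070 × 4.4% = 7.73%

7.73%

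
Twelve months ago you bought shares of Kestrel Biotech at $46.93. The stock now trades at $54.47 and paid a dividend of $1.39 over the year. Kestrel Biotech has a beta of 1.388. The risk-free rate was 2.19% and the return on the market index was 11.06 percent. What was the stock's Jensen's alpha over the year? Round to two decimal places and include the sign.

+4.53%

Realised HPR = (P1 + D1 − P0) / P0 = (54.47 + 1.39 − 46.93) / 46.93 = 8.93 / 46.93 = 19.0283%
MRP = 11.06% − 2.19% = 8.87%
CAPM required = R_f + β·MRP = 2.19% + 1.388 × 8.87% = 14.50156%
α = realised − required = 19.0283% − 14.50156% = +4.53%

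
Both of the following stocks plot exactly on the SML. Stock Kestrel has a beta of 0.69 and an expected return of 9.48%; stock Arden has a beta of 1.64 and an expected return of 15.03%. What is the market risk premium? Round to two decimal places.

5.84%

Both satisfy E(R) = R_f + β·MRP, so the slope of the SML is
MRP = (15.03% − 9.48%) / (1.64 − 0.69) = 5.55% / 0.95 = 5.8421%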